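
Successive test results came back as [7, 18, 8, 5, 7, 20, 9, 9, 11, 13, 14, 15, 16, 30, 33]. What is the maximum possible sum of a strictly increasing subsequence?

Let S[i] be the best sum of a strictly increasing subsequence ending at i:
i:       1   2   3   4   5   6   7   8   9  10  11  12  13  14  15
a[i]:    7  18   8   5   7  20   9   9  11  13  14  15  16  30  33
S:       7  25  15   5  12  45  24  24  35  48  62  77  93 123 156
Maximum is 156 (e.g. 7 + 8 + 9 + 11 + 13 + 14 + 15 + 16 + 30 + 33).

156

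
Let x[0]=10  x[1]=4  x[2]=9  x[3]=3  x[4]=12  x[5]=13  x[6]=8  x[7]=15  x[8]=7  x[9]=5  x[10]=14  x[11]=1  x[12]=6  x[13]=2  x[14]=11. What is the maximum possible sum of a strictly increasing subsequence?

Let S[i] be the best sum of a strictly increasing subsequence ending at i:
i:      0  1  2  3  4  5  6  7  8  9 10 11 12 13 14
x[i]:  10  4  9  3 12 13  8 15  7  5 14  1  6  2 11
S:     10  4 13  3 25 38 12 53 11  9 52  1 15  3 26
Maximum is 53 (e.g. 4 + 9 + 12 + 13 + 15).

53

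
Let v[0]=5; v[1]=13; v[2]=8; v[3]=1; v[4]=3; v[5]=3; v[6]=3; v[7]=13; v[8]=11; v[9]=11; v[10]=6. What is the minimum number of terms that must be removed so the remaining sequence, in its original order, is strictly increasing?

Fewest deletions = n − (longest strictly increasing subsequence).
Patience tails:
5 → extends → [5]
13 → extends → [5, 13]
8 → replaces 13 → [5, 8]
1 → replaces 5 → [1, 8]
3 → replaces 8 → [1, 3]
3 → already a tail → [1, 3]
3 → already a tail → [1, 3]
13 → extends → [1, 3, 13]
11 → replaces 13 → [1, 3, 11]
11 → already a tail → [1, 3, 11]
6 → replaces 11 → [1, 3, 6]
Longest strictly increasing subsequence has length 3, so deletions = 11 − 3 = 8.

8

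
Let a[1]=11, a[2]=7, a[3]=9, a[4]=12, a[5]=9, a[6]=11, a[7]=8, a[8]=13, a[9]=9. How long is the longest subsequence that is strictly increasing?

Let dp[i] be the length of the longest such subsequence ending at index i:
i:      1  2  3  4  5  6  7  8  9
a[i]:  11  7  9 12  9 11  8 13  9
dp:     1  1  2  3  2  3  2  4  3
Maximum dp value is 4.

4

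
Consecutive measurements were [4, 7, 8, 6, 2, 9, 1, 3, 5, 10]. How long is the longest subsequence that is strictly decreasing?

4

Negate each value so 'decreasing' becomes 'increasing', then run patience tails on the negated sequence:
-4 → extends → [-4]
-7 → replaces -4 → [-7]
-8 → replaces -7 → [-8]
-6 → extends → [-8, -6]
-2 → extends → [-8, -6, -2]
-9 → replaces -8 → [-9, -6, -2]
-1 → extends → [-9, -6, -2, -1]
-3 → replaces -2 → [-9, -6, -3, -1]
-5 → replaces -3 → [-9, -6, -5, -1]
-10 → replaces -9 → [-10, -6, -5, -1]
Four tails, so the longest strictly decreasing subsequence of the original has length 4.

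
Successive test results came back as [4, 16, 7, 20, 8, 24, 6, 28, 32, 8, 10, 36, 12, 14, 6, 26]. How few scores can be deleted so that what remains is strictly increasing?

9

Fewest deletions = n − (longest strictly increasing subsequence).
Patience tails:
4 → extends → [4]
16 → extends → [4, 16]
7 → replaces 16 → [4, 7]
20 → extends → [4, 7, 20]
8 → replaces 20 → [4, 7, 8]
24 → extends → [4, 7, 8, 24]
6 → replaces 7 → [4, 6, 8, 24]
28 → extends → [4, 6, 8, 24, 28]
32 → extends → [4, 6, 8, 24, 28, 32]
8 → already a tail → [4, 6, 8, 24, 28, 32]
10 → replaces 24 → [4, 6, 8, 10, 28, 32]
36 → extends → [4, 6, 8, 10, 28, 32, 36]
12 → replaces 28 → [4, 6, 8, 10, 12, 32, 36]
14 → replaces 32 → [4, 6, 8, 10, 12, 14, 36]
6 → already a tail → [4, 6, 8, 10, 12, 14, 36]
26 → replaces 36 → [4, 6, 8, 10, 12, 14, 26]
Longest strictly increasing subsequence has length 7, so deletions = 16 − 7 = 9.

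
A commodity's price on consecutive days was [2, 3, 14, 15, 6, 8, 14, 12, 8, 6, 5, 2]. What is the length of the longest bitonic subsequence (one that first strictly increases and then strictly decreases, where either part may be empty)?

10

inc[i] = longest strictly increasing subsequence ending at i; dec[i] = longest strictly decreasing subsequence starting at i:
i:      1  2  3  4  5  6  7  8  9 10 11 12
a[i]:   2  3 14 15  6  8 14 12  8  6  5  2
inc:    1  2  3  4  3  4  5  5  4  3  3  1
dec:    1  2  6  7  3  4  6  5  4  3  2  1
Best peak at i=4 (value 15): inc=4, dec=7, length 4+7−1 = 10.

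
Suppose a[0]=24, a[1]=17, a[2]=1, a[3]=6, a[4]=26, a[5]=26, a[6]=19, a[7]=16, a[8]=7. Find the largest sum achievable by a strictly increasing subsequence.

50

Let S[i] be the best sum of a strictly increasing subsequence ending at i:
i:      0  1  2  3  4  5  6  7  8
a[i]:  24 17  1  6 26 26 19 16  7
S:     24 17  1  7 50 50 36 23 14
Maximum is 50 (e.g. 24 + 26).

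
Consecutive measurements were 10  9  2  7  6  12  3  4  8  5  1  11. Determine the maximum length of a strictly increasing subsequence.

Let dp[i] be the length of the longest such subsequence ending at index i:
i:      1  2  3  4  5  6  7  8  9 10 11 12
a[i]:  10  9  2  7  6 12  3  4  8  5  1 11
dp:     1  1  1  2  2  3  2  3  4  4  1  5
Maximum dp value is 5.

5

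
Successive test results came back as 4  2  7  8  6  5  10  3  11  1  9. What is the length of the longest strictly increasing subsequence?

5

Let dp[i] be the length of the longest such subsequence ending at index i:
i:      1  2  3  4  5  6  7  8  9 10 11
a[i]:   4  2  7  8  6  5 10  3 11  1  9
dp:     1  1  2  3  2  2  4  2  5  1  4
Maximum dp value is 5.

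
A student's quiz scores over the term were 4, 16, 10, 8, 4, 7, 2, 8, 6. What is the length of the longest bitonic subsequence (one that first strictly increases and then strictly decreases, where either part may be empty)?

inc[i] = longest strictly increasing subsequence ending at i; dec[i] = longest strictly decreasing subsequence starting at i:
i:      1  2  3  4  5  6  7  8  9
a[i]:   4 16 10  8  4  7  2  8  6
inc:    1  2  2  2  1  2  1  3  2
dec:    2  5  4  3  2  2  1  2  1
Best peak at i=2 (value 16): inc=2, dec=5, length 2+5−1 = 6.

6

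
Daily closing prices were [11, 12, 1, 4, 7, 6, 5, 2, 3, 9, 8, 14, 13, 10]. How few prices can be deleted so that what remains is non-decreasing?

Fewest deletions = n − (longest non-decreasing subsequence).
i:      1  2  3  4  5  6  7  8  9 10 11 12 13 14
a[i]:  11 12  1  4  7  6  5  2  3  9  8 14 13 10
dp:     1  2  1  2  3  3  3  2  3  4  4  5  5  5
max dp = 5, so deletions = 14 − 5 = 9.

9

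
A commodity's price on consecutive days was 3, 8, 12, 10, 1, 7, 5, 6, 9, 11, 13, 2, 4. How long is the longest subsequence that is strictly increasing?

Let dp[i] be the length of the longest such subsequence ending at index i:
i:      1  2  3  4  5  6  7  8  9 10 11 12 13
a[i]:   3  8 12 10  1  7  5  6  9 11 13  2  4
dp:     1  2  3  3  1  2  2  3  4  5  6  2  3
Maximum dp value is 6.

6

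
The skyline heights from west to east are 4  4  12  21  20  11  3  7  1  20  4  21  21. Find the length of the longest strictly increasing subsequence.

Let dp[i] be the length of the longest such subsequence ending at index i:
i:      1  2  3  4  5  6  7  8  9 10 11 12 13
a[i]:   4  4 12 21 20 11  3  7  1 20  4 21 21
dp:     1  1  2  3  3  2  1  2  1  3  2  4  4
Maximum dp value is 4.

4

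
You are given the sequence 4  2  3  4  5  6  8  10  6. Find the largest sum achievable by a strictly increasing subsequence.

38

Let S[i] be the best sum of a strictly increasing subsequence ending at i:
i:      1  2  3  4  5  6  7  8  9
a[i]:   4  2  3  4  5  6  8 10  6
S:      4  2  5  9 14 20 28 38 20
Maximum is 38 (e.g. 2 + 3 + 4 + 5 + 6 + 8 + 10).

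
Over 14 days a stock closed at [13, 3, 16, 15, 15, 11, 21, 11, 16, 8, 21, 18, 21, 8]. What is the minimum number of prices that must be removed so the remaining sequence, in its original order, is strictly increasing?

Fewest deletions = n − (longest strictly increasing subsequence).
i:      1  2  3  4  5  6  7  8  9 10 11 12 13 14
a[i]:  13  3 16 15 15 11 21 11 16  8 21 18 21  8
dp:     1  1  2  2  2  2  3  2  3  2  4  4  5  2
max dp = 5, so deletions = 14 − 5 = 9.

9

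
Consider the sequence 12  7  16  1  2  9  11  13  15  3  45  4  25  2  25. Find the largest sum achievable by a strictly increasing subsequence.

Let S[i] be the best sum of a strictly increasing subsequence ending at i:
i:       1   2   3   4   5   6   7   8   9  10  11  12  13  14  15
a[i]:   12   7  16   1   2   9  11  13  15   3  45   4  25   2  25
S:      12   7  28   1   3  16  27  40  55   6 100  10  80   3  80
Maximum is 100 (e.g. 7 + 9 + 11 + 13 + 15 + 45).

100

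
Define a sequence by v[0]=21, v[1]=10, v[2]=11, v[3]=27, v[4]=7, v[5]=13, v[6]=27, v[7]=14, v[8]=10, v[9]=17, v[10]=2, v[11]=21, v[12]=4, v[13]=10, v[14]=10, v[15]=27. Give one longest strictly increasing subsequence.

Patience tails give the LIS length; then backtrack through the dp parents:
21 → extends → [21]
10 → replaces 21 → [10]
11 → extends → [10, 11]
27 → extends → [10, 11, 27]
7 → replaces 10 → [7, 11, 27]
13 → replaces 27 → [7, 11, 13]
27 → extends → [7, 11, 13, 27]
14 → replaces 27 → [7, 11, 13, 14]
10 → replaces 11 → [7, 10, 13, 14]
17 → extends → [7, 10, 13, 14, 17]
2 → replaces 7 → [2, 10, 13, 14, 17]
21 → extends → [2, 10, 13, 14, 17, 21]
4 → replaces 10 → [2, 4, 13, 14, 17, 21]
10 → replaces 13 → [2, 4, 10, 14, 17, 21]
10 → already a tail → [2, 4, 10, 14, 17, 21]
27 → extends → [2, 4, 10, 14, 17, 21, 27]
Length 7; one witness is 10, 11, 13, 14, 17, 21, 27.

10, 11, 13, 14, 17, 21, 27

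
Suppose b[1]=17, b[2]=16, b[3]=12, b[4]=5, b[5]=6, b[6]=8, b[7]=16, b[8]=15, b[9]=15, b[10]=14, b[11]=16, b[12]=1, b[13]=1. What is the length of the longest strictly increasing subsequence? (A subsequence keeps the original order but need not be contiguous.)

Let dp[i] be the length of the longest such subsequence ending at index i:
i:      1  2  3  4  5  6  7  8  9 10 11 12 13
b[i]:  17 16 12  5  6  8 16 15 15 14 16  1  1
dp:     1  1  1  1  2  3  4  4  4  4  5  1  1
Maximum dp value is 5.

5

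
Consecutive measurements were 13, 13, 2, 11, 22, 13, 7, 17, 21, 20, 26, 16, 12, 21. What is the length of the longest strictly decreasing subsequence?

5

Negate each value so 'decreasing' becomes 'increasing', then run patience tails on the negated sequence:
-13 → extends → [-13]
-13 → already a tail → [-13]
-2 → extends → [-13, -2]
-11 → replaces -2 → [-13, -11]
-22 → replaces -13 → [-22, -11]
-13 → replaces -11 → [-22, -13]
-7 → extends → [-22, -13, -7]
-17 → replaces -13 → [-22, -17, -7]
-21 → replaces -17 → [-22, -21, -7]
-20 → replaces -7 → [-22, -21, -20]
-26 → replaces -22 → [-26, -21, -20]
-16 → extends → [-26, -21, -20, -16]
-12 → extends → [-26, -21, -20, -16, -12]
-21 → already a tail → [-26, -21, -20, -16, -12]
Five tails, so the longest strictly decreasing subsequence of the original has length 5.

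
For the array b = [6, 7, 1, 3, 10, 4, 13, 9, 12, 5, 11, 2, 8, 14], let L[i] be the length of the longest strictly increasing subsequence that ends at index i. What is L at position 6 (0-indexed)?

dp[i] = 1 + max{dp[j] : j<i, b[j]<b[i]} (or 1 if no such j):
i:      0  1  2  3  4  5  6  7  8  9 10 11 12 13
b[i]:   6  7  1  3 10  4 13  9 12  5 11  2  8 14
dp:     1  2  1  2  3  3  4  4  5  4  5  2  5  6
At index 6 the value is 4.

4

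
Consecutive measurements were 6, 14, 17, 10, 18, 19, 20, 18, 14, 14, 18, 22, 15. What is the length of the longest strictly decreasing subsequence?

3

Negate each value so 'decreasing' becomes 'increasing', then run patience tails on the negated sequence:
-6 → extends → [-6]
-14 → replaces -6 → [-14]
-17 → replaces -14 → [-17]
-10 → extends → [-17, -10]
-18 → replaces -17 → [-18, -10]
-19 → replaces -18 → [-19, -10]
-20 → replaces -19 → [-20, -10]
-18 → replaces -10 → [-20, -18]
-14 → extends → [-20, -18, -14]
-14 → already a tail → [-20, -18, -14]
-18 → already a tail → [-20, -18, -14]
-22 → replaces -20 → [-22, -18, -14]
-15 → replaces -14 → [-22, -18, -15]
Three tails, so the longest strictly decreasing subsequence of the original has length 3.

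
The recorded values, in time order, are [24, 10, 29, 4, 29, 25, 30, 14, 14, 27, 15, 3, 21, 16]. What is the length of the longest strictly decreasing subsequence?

4

Let dp[i] be the longest strictly decreasing subsequence ending at i:
i:      1  2  3  4  5  6  7  8  9 10 11 12 13 14
a[i]:  24 10 29  4 29 25 30 14 14 27 15  3 21 16
dp:     1  2  1  3  1  2  1  3  3  2  3  4  3  4
Maximum is 4.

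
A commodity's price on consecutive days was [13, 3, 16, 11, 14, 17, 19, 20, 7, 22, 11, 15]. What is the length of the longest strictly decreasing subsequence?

Let dp[i] be the longest strictly decreasing subsequence ending at i:
i:      1  2  3  4  5  6  7  8  9 10 11 12
a[i]:  13  3 16 11 14 17 19 20  7 22 11 15
dp:     1  2  1  2  2  1  1  1  3  1  3  2
Maximum is 3.

3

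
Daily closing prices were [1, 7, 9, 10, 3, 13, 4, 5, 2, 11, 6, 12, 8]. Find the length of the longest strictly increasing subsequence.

6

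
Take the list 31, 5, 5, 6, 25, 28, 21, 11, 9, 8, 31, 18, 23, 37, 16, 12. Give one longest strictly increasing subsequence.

Patience tails give the LIS length; then backtrack through the dp parents:
31 → extends → [31]
5 → replaces 31 → [5]
5 → already a tail → [5]
6 → extends → [5, 6]
25 → extends → [5, 6, 25]
28 → extends → [5, 6, 25, 28]
21 → replaces 25 → [5, 6, 21, 28]
11 → replaces 21 → [5, 6, 11, 28]
9 → replaces 11 → [5, 6, 9, 28]
8 → replaces 9 → [5, 6, 8, 28]
31 → extends → [5, 6, 8, 28, 31]
18 → replaces 28 → [5, 6, 8, 18, 31]
23 → replaces 31 → [5, 6, 8, 18, 23]
37 → extends → [5, 6, 8, 18, 23, 37]
16 → replaces 18 → [5, 6, 8, 16, 23, 37]
12 → replaces 16 → [5, 6, 8, 12, 23, 37]
Length 6; one witness is 5, 6, 25, 28, 31, 37.

5, 6, 25, 28, 31, 37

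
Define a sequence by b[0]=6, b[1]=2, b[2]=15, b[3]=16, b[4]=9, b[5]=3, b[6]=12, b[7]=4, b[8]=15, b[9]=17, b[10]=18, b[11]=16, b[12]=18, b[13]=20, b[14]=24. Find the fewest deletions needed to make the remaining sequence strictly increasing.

Fewest deletions = n − (longest strictly increasing subsequence).
i:      0  1  2  3  4  5  6  7  8  9 10 11 12 13 14
b[i]:   6  2 15 16  9  3 12  4 15 17 18 16 18 20 24
dp:     1  1  2  3  2  2  3  3  4  5  6  5  6  7  8
max dp = 8, so deletions = 15 − 8 = 7.

7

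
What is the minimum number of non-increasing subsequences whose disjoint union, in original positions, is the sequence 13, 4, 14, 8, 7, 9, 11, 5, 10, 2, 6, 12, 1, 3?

5

Place each on the leftmost legal pile:
13 → new pile 1 (tops now [13])
4 → pile 1 (tops now [4])
14 → new pile 2 (tops now [4, 14])
8 → pile 2 (tops now [4, 8])
7 → pile 2 (tops now [4, 7])
9 → new pile 3 (tops now [4, 7, 9])
11 → new pile 4 (tops now [4, 7, 9, 11])
5 → pile 2 (tops now [4, 5, 9, 11])
10 → pile 4 (tops now [4, 5, 9, 10])
2 → pile 1 (tops now [2, 5, 9, 10])
6 → pile 3 (tops now [2, 5, 6, 10])
12 → new pile 5 (tops now [2, 5, 6, 10, 12])
1 → pile 1 (tops now [1, 5, 6, 10, 12])
3 → pile 2 (tops now [1, 3, 6, 10, 12])
Five piles.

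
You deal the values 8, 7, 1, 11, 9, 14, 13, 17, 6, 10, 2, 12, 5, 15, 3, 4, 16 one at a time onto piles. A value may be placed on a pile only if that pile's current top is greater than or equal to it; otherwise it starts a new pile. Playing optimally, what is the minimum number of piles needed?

6

Place each on the leftmost legal pile:
8 → new pile 1 (tops now [8])
7 → pile 1 (tops now [7])
1 → pile 1 (tops now [1])
11 → new pile 2 (tops now [1, 11])
9 → pile 2 (tops now [1, 9])
14 → new pile 3 (tops now [1, 9, 14])
13 → pile 3 (tops now [1, 9, 13])
17 → new pile 4 (tops now [1, 9, 13, 17])
6 → pile 2 (tops now [1, 6, 13, 17])
10 → pile 3 (tops now [1, 6, 10, 17])
2 → pile 2 (tops now [1, 2, 10, 17])
12 → pile 4 (tops now [1, 2, 10, 12])
5 → pile 3 (tops now [1, 2, 5, 12])
15 → new pile 5 (tops now [1, 2, 5, 12, 15])
3 → pile 3 (tops now [1, 2, 3, 12, 15])
4 → pile 4 (tops now [1, 2, 3, 4, 15])
16 → new pile 6 (tops now [1, 2, 3, 4, 15, 16])
Six piles.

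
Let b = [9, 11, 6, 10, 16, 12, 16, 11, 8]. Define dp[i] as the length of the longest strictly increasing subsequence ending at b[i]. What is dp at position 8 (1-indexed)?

dp[i] = 1 + max{dp[j] : j<i, b[j]<b[i]} (or 1 if no such j):
i:      1  2  3  4  5  6  7  8  9
b[i]:   9 11  6 10 16 12 16 11  8
dp:     1  2  1  2  3  3  4  3  2
At index 8 the value is 3.

3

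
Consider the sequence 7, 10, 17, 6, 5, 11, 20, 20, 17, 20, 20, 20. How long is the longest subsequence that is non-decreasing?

8

Let dp[i] be the length of the longest such subsequence ending at index i:
i:      1  2  3  4  5  6  7  8  9 10 11 12
a[i]:   7 10 17  6  5 11 20 20 17 20 20 20
dp:     1  2  3  1  1  3  4  5  4  6  7  8
Maximum dp value is 8.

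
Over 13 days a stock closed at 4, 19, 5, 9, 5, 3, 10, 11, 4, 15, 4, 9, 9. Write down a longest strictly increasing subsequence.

Patience tails give the LIS length; then backtrack through the dp parents:
4 → extends → [4]
19 → extends → [4, 19]
5 → replaces 19 → [4, 5]
9 → extends → [4, 5, 9]
5 → already a tail → [4, 5, 9]
3 → replaces 4 → [3, 5, 9]
10 → extends → [3, 5, 9, 10]
11 → extends → [3, 5, 9, 10, 11]
4 → replaces 5 → [3, 4, 9, 10, 11]
15 → extends → [3, 4, 9, 10, 11, 15]
4 → already a tail → [3, 4, 9, 10, 11, 15]
9 → already a tail → [3, 4, 9, 10, 11, 15]
9 → already a tail → [3, 4, 9, 10, 11, 15]
Length 6; one witness is 4, 5, 9, 10, 11, 15.

4, 5, 9, 10, 11, 15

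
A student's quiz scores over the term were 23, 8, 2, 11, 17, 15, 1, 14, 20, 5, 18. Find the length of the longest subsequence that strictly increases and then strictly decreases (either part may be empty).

6

inc[i] = longest strictly increasing subsequence ending at i; dec[i] = longest strictly decreasing subsequence starting at i:
i:      1  2  3  4  5  6  7  8  9 10 11
a[i]:  23  8  2 11 17 15  1 14 20  5 18
inc:    1  1  1  2  3  3  1  3  4  2  4
dec:    5  3  2  2  4  3  1  2  2  1  1
Best peak at i=5 (value 17): inc=3, dec=4, length 3+4−1 = 6.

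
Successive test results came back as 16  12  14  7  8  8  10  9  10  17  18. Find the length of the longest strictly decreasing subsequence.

4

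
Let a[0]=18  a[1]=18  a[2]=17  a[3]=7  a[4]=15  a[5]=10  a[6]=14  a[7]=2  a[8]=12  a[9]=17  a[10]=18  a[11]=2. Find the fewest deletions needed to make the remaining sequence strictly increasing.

7

Fewest deletions = n − (longest strictly increasing subsequence).
i:      0  1  2  3  4  5  6  7  8  9 10 11
a[i]:  18 18 17  7 15 10 14  2 12 17 18  2
dp:     1  1  1  1  2  2  3  1  3  4  5  1
max dp = 5, so deletions = 12 − 5 = 7.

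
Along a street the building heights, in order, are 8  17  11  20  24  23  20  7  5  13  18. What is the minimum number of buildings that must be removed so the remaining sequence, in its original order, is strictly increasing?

7

Fewest deletions = n − (longest strictly increasing subsequence).
Patience tails:
8 → extends → [8]
17 → extends → [8, 17]
11 → replaces 17 → [8, 11]
20 → extends → [8, 11, 20]
24 → extends → [8, 11, 20, 24]
23 → replaces 24 → [8, 11, 20, 23]
20 → already a tail → [8, 11, 20, 23]
7 → replaces 8 → [7, 11, 20, 23]
5 → replaces 7 → [5, 11, 20, 23]
13 → replaces 20 → [5, 11, 13, 23]
18 → replaces 23 → [5, 11, 13, 18]
Longest strictly increasing subsequence has length 4, so deletions = 11 − 4 = 7.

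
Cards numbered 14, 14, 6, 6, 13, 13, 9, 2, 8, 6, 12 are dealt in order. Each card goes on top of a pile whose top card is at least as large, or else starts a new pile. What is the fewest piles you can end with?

Place each on the leftmost legal pile:
14 → new pile 1 (tops now [14])
14 → pile 1 (tops now [14])
6 → pile 1 (tops now [6])
6 → pile 1 (tops now [6])
13 → new pile 2 (tops now [6, 13])
13 → pile 2 (tops now [6, 13])
9 → pile 2 (tops now [6, 9])
2 → pile 1 (tops now [2, 9])
8 → pile 2 (tops now [2, 8])
6 → pile 2 (tops now [2, 6])
12 → new pile 3 (tops now [2, 6, 12])
Three piles.

3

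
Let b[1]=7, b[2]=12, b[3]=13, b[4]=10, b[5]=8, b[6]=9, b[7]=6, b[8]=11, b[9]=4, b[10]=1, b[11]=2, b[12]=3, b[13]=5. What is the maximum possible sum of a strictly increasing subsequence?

Let S[i] be the best sum of a strictly increasing subsequence ending at i:
i:      1  2  3  4  5  6  7  8  9 10 11 12 13
b[i]:   7 12 13 10  8  9  6 11  4  1  2  3  5
S:      7 19 32 17 15 24  6 35  4  1  3  6 11
Maximum is 35 (e.g. 7 + 8 + 9 + 11).

35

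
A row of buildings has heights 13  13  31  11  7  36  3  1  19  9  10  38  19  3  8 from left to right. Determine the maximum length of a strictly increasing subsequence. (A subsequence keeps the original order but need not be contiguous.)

Track the smallest tail for each achievable length (strict):
13 → extends → [13]
13 → already a tail → [13]
31 → extends → [13, 31]
11 → replaces 13 → [11, 31]
7 → replaces 11 → [7, 31]
36 → extends → [7, 31, 36]
3 → replaces 7 → [3, 31, 36]
1 → replaces 3 → [1, 31, 36]
19 → replaces 31 → [1, 19, 36]
9 → replaces 19 → [1, 9, 36]
10 → replaces 36 → [1, 9, 10]
38 → extends → [1, 9, 10, 38]
19 → replaces 38 → [1, 9, 10, 19]
3 → replaces 9 → [1, 3, 10, 19]
8 → replaces 10 → [1, 3, 8, 19]
Four tails, so the longest strictly increasing subsequence has length 4 (e.g. 13, 31, 36, 38).

4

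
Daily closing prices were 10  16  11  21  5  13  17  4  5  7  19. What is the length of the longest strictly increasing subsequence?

Let dp[i] be the length of the longest such subsequence ending at index i:
i:      1  2  3  4  5  6  7  8  9 10 11
a[i]:  10 16 11 21  5 13 17  4  5  7 19
dp:     1  2  2  3  1  3  4  1  2  3  5
Maximum dp value is 5.

5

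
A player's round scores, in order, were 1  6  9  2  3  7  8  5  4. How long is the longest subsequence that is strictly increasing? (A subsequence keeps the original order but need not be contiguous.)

5

Let dp[i] be the length of the longest such subsequence ending at index i:
i:     1 2 3 4 5 6 7 8 9
a[i]:  1 6 9 2 3 7 8 5 4
dp:    1 2 3 2 3 4 5 4 4
Maximum dp value is 5.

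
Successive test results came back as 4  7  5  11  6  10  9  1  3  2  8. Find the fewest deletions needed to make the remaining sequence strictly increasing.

Fewest deletions = n − (longest strictly increasing subsequence).
i:      1  2  3  4  5  6  7  8  9 10 11
a[i]:   4  7  5 11  6 10  9  1  3  2  8
dp:     1  2  2  3  3  4  4  1  2  2  4
max dp = 4, so deletions = 11 − 4 = 7.

7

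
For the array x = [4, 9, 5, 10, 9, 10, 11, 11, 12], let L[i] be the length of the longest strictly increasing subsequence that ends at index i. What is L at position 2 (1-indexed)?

dp[i] = 1 + max{dp[j] : j<i, x[j]<x[i]} (or 1 if no such j):
i:      1  2  3  4  5  6  7  8  9
x[i]:   4  9  5 10  9 10 11 11 12
dp:     1  2  2  3  3  4  5  5  6
At index 2 the value is 2.

2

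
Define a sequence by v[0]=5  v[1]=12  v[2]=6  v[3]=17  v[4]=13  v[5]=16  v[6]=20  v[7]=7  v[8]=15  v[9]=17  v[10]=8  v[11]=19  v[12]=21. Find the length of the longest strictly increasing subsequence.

7

Let dp[i] be the length of the longest such subsequence ending at index i:
i:      0  1  2  3  4  5  6  7  8  9 10 11 12
v[i]:   5 12  6 17 13 16 20  7 15 17  8 19 21
dp:     1  2  2  3  3  4  5  3  4  5  4  6  7
Maximum dp value is 7.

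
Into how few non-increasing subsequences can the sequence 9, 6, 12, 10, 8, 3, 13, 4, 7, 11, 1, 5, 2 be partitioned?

4

Place each on the leftmost legal pile:
9 → new pile 1 (tops now [9])
6 → pile 1 (tops now [6])
12 → new pile 2 (tops now [6, 12])
10 → pile 2 (tops now [6, 10])
8 → pile 2 (tops now [6, 8])
3 → pile 1 (tops now [3, 8])
13 → new pile 3 (tops now [3, 8, 13])
4 → pile 2 (tops now [3, 4, 13])
7 → pile 3 (tops now [3, 4, 7])
11 → new pile 4 (tops now [3, 4, 7, 11])
1 → pile 1 (tops now [1, 4, 7, 11])
5 → pile 3 (tops now [1, 4, 5, 11])
2 → pile 2 (tops now [1, 2, 5, 11])
Four piles.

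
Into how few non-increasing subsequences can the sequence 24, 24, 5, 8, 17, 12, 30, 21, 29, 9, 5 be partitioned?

5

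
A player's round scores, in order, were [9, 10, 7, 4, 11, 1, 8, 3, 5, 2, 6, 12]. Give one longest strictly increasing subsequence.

Patience tails give the LIS length; then backtrack through the dp parents:
9 → extends → [9]
10 → extends → [9, 10]
7 → replaces 9 → [7, 10]
4 → replaces 7 → [4, 10]
11 → extends → [4, 10, 11]
1 → replaces 4 → [1, 10, 11]
8 → replaces 10 → [1, 8, 11]
3 → replaces 8 → [1, 3, 11]
5 → replaces 11 → [1, 3, 5]
2 → replaces 3 → [1, 2, 5]
6 → extends → [1, 2, 5, 6]
12 → extends → [1, 2, 5, 6, 12]
Length 5; one witness is 1, 3, 5, 6, 12.

1, 3, 5, 6, 12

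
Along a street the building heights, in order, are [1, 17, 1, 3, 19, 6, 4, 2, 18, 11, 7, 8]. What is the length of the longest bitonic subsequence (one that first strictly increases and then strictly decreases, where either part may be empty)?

inc[i] = longest strictly increasing subsequence ending at i; dec[i] = longest strictly decreasing subsequence starting at i:
i:      1  2  3  4  5  6  7  8  9 10 11 12
a[i]:   1 17  1  3 19  6  4  2 18 11  7  8
inc:    1  2  1  2  3  3  3  2  4  4  4  5
dec:    1  4  1  2  4  3  2  1  3  2  1  1
Best peak at i=5 (value 19): inc=3, dec=4, length 3+4−1 = 6.

6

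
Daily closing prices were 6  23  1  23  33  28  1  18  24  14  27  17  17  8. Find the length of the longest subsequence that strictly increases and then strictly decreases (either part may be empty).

inc[i] = longest strictly increasing subsequence ending at i; dec[i] = longest strictly decreasing subsequence starting at i:
i:      1  2  3  4  5  6  7  8  9 10 11 12 13 14
a[i]:   6 23  1 23 33 28  1 18 24 14 27 17 17  8
inc:    1  2  1  2  3  3  1  2  3  2  4  3  3  2
dec:    2  4  1  4  5  4  1  3  3  2  3  2  2  1
Best peak at i=5 (value 33): inc=3, dec=5, length 3+5−1 = 7.

7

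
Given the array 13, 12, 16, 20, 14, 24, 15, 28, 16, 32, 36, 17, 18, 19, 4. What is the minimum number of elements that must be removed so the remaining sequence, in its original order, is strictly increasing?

Fewest deletions = n − (longest strictly increasing subsequence).
Patience tails:
13 → extends → [13]
12 → replaces 13 → [12]
16 → extends → [12, 16]
20 → extends → [12, 16, 20]
14 → replaces 16 → [12, 14, 20]
24 → extends → [12, 14, 20, 24]
15 → replaces 20 → [12, 14, 15, 24]
28 → extends → [12, 14, 15, 24, 28]
16 → replaces 24 → [12, 14, 15, 16, 28]
32 → extends → [12, 14, 15, 16, 28, 32]
36 → extends → [12, 14, 15, 16, 28, 32, 36]
17 → replaces 28 → [12, 14, 15, 16, 17, 32, 36]
18 → replaces 32 → [12, 14, 15, 16, 17, 18, 36]
19 → replaces 36 → [12, 14, 15, 16, 17, 18, 19]
4 → replaces 12 → [4, 14, 15, 16, 17, 18, 19]
Longest strictly increasing subsequence has length 7, so deletions = 15 − 7 = 8.

8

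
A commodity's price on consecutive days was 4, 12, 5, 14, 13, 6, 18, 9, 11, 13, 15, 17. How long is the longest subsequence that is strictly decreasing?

3

Negate each value so 'decreasing' becomes 'increasing', then run patience tails on the negated sequence:
-4 → extends → [-4]
-12 → replaces -4 → [-12]
-5 → extends → [-12, -5]
-14 → replaces -12 → [-14, -5]
-13 → replaces -5 → [-14, -13]
-6 → extends → [-14, -13, -6]
-18 → replaces -14 → [-18, -13, -6]
-9 → replaces -6 → [-18, -13, -9]
-11 → replaces -9 → [-18, -13, -11]
-13 → already a tail → [-18, -13, -11]
-15 → replaces -13 → [-18, -15, -11]
-17 → replaces -15 → [-18, -17, -11]
Three tails, so the longest strictly decreasing subsequence of the original has length 3.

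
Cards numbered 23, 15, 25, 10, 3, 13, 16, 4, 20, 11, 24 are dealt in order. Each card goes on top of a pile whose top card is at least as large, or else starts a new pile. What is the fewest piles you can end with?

Place each on the leftmost legal pile:
23 → new pile 1 (tops now [23])
15 → pile 1 (tops now [15])
25 → new pile 2 (tops now [15, 25])
10 → pile 1 (tops now [10, 25])
3 → pile 1 (tops now [3, 25])
13 → pile 2 (tops now [3, 13])
16 → new pile 3 (tops now [3, 13, 16])
4 → pile 2 (tops now [3, 4, 16])
20 → new pile 4 (tops now [3, 4, 16, 20])
11 → pile 3 (tops now [3, 4, 11, 20])
24 → new pile 5 (tops now [3, 4, 11, 20, 24])
Five piles.

5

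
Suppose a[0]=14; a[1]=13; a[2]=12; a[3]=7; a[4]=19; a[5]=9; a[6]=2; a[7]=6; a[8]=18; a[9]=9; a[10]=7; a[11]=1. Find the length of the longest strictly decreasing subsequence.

6

Negate each value so 'decreasing' becomes 'increasing', then run patience tails on the negated sequence:
-14 → extends → [-14]
-13 → extends → [-14, -13]
-12 → extends → [-14, -13, -12]
-7 → extends → [-14, -13, -12, -7]
-19 → replaces -14 → [-19, -13, -12, -7]
-9 → replaces -7 → [-19, -13, -12, -9]
-2 → extends → [-19, -13, -12, -9, -2]
-6 → replaces -2 → [-19, -13, -12, -9, -6]
-18 → replaces -13 → [-19, -18, -12, -9, -6]
-9 → already a tail → [-19, -18, -12, -9, -6]
-7 → replaces -6 → [-19, -18, -12, -9, -7]
-1 → extends → [-19, -18, -12, -9, -7, -1]
Six tails, so the longest strictly decreasing subsequence of the original has length 6.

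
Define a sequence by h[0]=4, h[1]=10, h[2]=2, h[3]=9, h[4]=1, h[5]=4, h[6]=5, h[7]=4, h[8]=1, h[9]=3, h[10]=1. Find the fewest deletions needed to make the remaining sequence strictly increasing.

8

Fewest deletions = n − (longest strictly increasing subsequence).
i:      0  1  2  3  4  5  6  7  8  9 10
h[i]:   4 10  2  9  1  4  5  4  1  3  1
dp:     1  2  1  2  1  2  3  2  1  2  1
max dp = 3, so deletions = 11 − 3 = 8.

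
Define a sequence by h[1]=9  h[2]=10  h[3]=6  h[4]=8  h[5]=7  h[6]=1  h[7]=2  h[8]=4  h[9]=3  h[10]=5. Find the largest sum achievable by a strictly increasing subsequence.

Let S[i] be the best sum of a strictly increasing subsequence ending at i:
i:      1  2  3  4  5  6  7  8  9 10
h[i]:   9 10  6  8  7  1  2  4  3  5
S:      9 19  6 14 13  1  3  7  6 12
Maximum is 19 (e.g. 9 + 10).

19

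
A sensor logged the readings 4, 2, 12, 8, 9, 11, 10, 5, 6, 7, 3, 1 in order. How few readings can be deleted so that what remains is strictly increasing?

Fewest deletions = n − (longest strictly increasing subsequence).
i:      1  2  3  4  5  6  7  8  9 10 11 12
a[i]:   4  2 12  8  9 11 10  5  6  7  3  1
dp:     1  1  2  2  3  4  4  2  3  4  2  1
max dp = 4, so deletions = 12 − 4 = 8.

8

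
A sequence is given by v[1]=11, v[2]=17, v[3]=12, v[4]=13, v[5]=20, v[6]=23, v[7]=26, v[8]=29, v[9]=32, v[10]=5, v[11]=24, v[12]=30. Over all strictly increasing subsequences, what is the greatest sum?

166

Let S[i] be the best sum of a strictly increasing subsequence ending at i:
i:       1   2   3   4   5   6   7   8   9  10  11  12
v[i]:   11  17  12  13  20  23  26  29  32   5  24  30
S:      11  28  23  36  56  79 105 134 166   5 103 164
Maximum is 166 (e.g. 11 + 12 + 13 + 20 + 23 + 26 + 29 + 32).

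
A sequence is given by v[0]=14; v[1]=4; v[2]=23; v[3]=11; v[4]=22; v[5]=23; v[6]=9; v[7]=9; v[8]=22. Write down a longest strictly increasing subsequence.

4, 11, 22, 23

Patience tails give the LIS length; then backtrack through the dp parents:
14 → extends → [14]
4 → replaces 14 → [4]
23 → extends → [4, 23]
11 → replaces 23 → [4, 11]
22 → extends → [4, 11, 22]
23 → extends → [4, 11, 22, 23]
9 → replaces 11 → [4, 9, 22, 23]
9 → already a tail → [4, 9, 22, 23]
22 → already a tail → [4, 9, 22, 23]
Length 4; one witness is 4, 11, 22, 23.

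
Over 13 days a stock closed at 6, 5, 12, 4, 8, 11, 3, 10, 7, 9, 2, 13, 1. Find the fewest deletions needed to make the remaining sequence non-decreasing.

Fewest deletions = n − (longest non-decreasing subsequence).
i:      1  2  3  4  5  6  7  8  9 10 11 12 13
a[i]:   6  5 12  4  8 11  3 10  7  9  2 13  1
dp:     1  1  2  1  2  3  1  3  2  3  1  4  1
max dp = 4, so deletions = 13 − 4 = 9.

9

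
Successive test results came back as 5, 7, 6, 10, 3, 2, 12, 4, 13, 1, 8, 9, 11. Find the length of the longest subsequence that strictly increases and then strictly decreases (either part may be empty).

6

inc[i] = longest strictly increasing subsequence ending at i; dec[i] = longest strictly decreasing subsequence starting at i:
i:      1  2  3  4  5  6  7  8  9 10 11 12 13
a[i]:   5  7  6 10  3  2 12  4 13  1  8  9 11
inc:    1  2  2  3  1  1  4  2  5  1  3  4  5
dec:    4  5  4  4  3  2  3  2  2  1  1  1  1
Best peak at i=2 (value 7): inc=2, dec=5, length 2+5−1 = 6.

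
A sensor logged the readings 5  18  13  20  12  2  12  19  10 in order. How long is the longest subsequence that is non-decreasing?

Track the smallest tail for each achievable length (allowing ties):
5 → extends → [5]
18 → extends → [5, 18]
13 → replaces 18 → [5, 13]
20 → extends → [5, 13, 20]
12 → replaces 13 → [5, 12, 20]
2 → replaces 5 → [2, 12, 20]
12 → replaces 20 → [2, 12, 12]
19 → extends → [2, 12, 12, 19]
10 → replaces 12 → [2, 10, 12, 19]
Four tails, so the longest non-decreasing subsequence has length 4 (e.g. 5, 12, 12, 19).

4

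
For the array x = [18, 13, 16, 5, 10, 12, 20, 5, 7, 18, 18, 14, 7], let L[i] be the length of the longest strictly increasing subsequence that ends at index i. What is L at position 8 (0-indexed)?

dp[i] = 1 + max{dp[j] : j<i, x[j]<x[i]} (or 1 if no such j):
i:      0  1  2  3  4  5  6  7  8  9 10 11 12
x[i]:  18 13 16  5 10 12 20  5  7 18 18 14  7
dp:     1  1  2  1  2  3  4  1  2  4  4  4  2
At index 8 the value is 2.

2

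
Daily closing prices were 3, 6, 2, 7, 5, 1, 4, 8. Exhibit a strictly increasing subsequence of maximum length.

3, 6, 7, 8

Patience tails give the LIS length; then backtrack through the dp parents:
3 → extends → [3]
6 → extends → [3, 6]
2 → replaces 3 → [2, 6]
7 → extends → [2, 6, 7]
5 → replaces 6 → [2, 5, 7]
1 → replaces 2 → [1, 5, 7]
4 → replaces 5 → [1, 4, 7]
8 → extends → [1, 4, 7, 8]
Length 4; one witness is 3, 6, 7, 8.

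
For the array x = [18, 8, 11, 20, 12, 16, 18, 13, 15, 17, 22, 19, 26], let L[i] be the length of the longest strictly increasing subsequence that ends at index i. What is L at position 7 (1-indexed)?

dp[i] = 1 + max{dp[j] : j<i, x[j]<x[i]} (or 1 if no such j):
i:      1  2  3  4  5  6  7  8  9 10 11 12 13
x[i]:  18  8 11 20 12 16 18 13 15 17 22 19 26
dp:     1  1  2  3  3  4  5  4  5  6  7  7  8
At index 7 the value is 5.

5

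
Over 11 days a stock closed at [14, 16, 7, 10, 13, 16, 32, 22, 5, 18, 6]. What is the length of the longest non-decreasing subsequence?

Track the smallest tail for each achievable length (allowing ties):
14 → extends → [14]
16 → extends → [14, 16]
7 → replaces 14 → [7, 16]
10 → replaces 16 → [7, 10]
13 → extends → [7, 10, 13]
16 → extends → [7, 10, 13, 16]
32 → extends → [7, 10, 13, 16, 32]
22 → replaces 32 → [7, 10, 13, 16, 22]
5 → replaces 7 → [5, 10, 13, 16, 22]
18 → replaces 22 → [5, 10, 13, 16, 18]
6 → replaces 10 → [5, 6, 13, 16, 18]
Five tails, so the longest non-decreasing subsequence has length 5 (e.g. 7, 10, 13, 16, 32).

5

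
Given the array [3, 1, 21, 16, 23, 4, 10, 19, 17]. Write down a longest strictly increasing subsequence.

Patience tails give the LIS length; then backtrack through the dp parents:
3 → extends → [3]
1 → replaces 3 → [1]
21 → extends → [1, 21]
16 → replaces 21 → [1, 16]
23 → extends → [1, 16, 23]
4 → replaces 16 → [1, 4, 23]
10 → replaces 23 → [1, 4, 10]
19 → extends → [1, 4, 10, 19]
17 → replaces 19 → [1, 4, 10, 17]
Length 4; one witness is 3, 4, 10, 19.

3, 4, 10, 19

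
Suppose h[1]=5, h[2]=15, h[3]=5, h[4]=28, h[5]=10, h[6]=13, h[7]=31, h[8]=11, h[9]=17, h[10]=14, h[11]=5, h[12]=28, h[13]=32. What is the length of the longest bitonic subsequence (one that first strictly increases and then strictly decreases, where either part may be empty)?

inc[i] = longest strictly increasing subsequence ending at i; dec[i] = longest strictly decreasing subsequence starting at i:
i:      1  2  3  4  5  6  7  8  9 10 11 12 13
h[i]:   5 15  5 28 10 13 31 11 17 14  5 28 32
inc:    1  2  1  3  2  3  4  3  4  4  1  5  6
dec:    1  4  1  4  2  3  4  2  3  2  1  1  1
Best peak at i=7 (value 31): inc=4, dec=4, length 4+4−1 = 7.

7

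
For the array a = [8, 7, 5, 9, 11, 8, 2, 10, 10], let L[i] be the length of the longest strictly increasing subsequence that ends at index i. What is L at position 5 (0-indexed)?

2

dp[i] = 1 + max{dp[j] : j<i, a[j]<a[i]} (or 1 if no such j):
i:      0  1  2  3  4  5  6  7  8
a[i]:   8  7  5  9 11  8  2 10 10
dp:     1  1  1  2  3  2  1  3  3
At index 5 the value is 2.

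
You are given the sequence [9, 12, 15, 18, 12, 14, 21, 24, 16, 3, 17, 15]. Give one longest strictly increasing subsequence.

Patience tails give the LIS length; then backtrack through the dp parents:
9 → extends → [9]
12 → extends → [9, 12]
15 → extends → [9, 12, 15]
18 → extends → [9, 12, 15, 18]
12 → already a tail → [9, 12, 15, 18]
14 → replaces 15 → [9, 12, 14, 18]
21 → extends → [9, 12, 14, 18, 21]
24 → extends → [9, 12, 14, 18, 21, 24]
16 → replaces 18 → [9, 12, 14, 16, 21, 24]
3 → replaces 9 → [3, 12, 14, 16, 21, 24]
17 → replaces 21 → [3, 12, 14, 16, 17, 24]
15 → replaces 16 → [3, 12, 14, 15, 17, 24]
Length 6; one witness is 9, 12, 15, 18, 21, 24.

9, 12, 15, 18, 21, 24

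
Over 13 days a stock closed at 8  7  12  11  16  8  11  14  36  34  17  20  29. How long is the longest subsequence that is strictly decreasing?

Negate each value so 'decreasing' becomes 'increasing', then run patience tails on the negated sequence:
-8 → extends → [-8]
-7 → extends → [-8, -7]
-12 → replaces -8 → [-12, -7]
-11 → replaces -7 → [-12, -11]
-16 → replaces -12 → [-16, -11]
-8 → extends → [-16, -11, -8]
-11 → already a tail → [-16, -11, -8]
-14 → replaces -11 → [-16, -14, -8]
-36 → replaces -16 → [-36, -14, -8]
-34 → replaces -14 → [-36, -34, -8]
-17 → replaces -8 → [-36, -34, -17]
-20 → replaces -17 → [-36, -34, -20]
-29 → replaces -20 → [-36, -34, -29]
Three tails, so the longest strictly decreasing subsequence of the original has length 3.

3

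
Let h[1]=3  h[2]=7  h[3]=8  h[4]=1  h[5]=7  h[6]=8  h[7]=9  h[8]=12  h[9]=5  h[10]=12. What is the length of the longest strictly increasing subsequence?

5

Track the smallest tail for each achievable length (strict):
3 → extends → [3]
7 → extends → [3, 7]
8 → extends → [3, 7, 8]
1 → replaces 3 → [1, 7, 8]
7 → already a tail → [1, 7, 8]
8 → already a tail → [1, 7, 8]
9 → extends → [1, 7, 8, 9]
12 → extends → [1, 7, 8, 9, 12]
5 → replaces 7 → [1, 5, 8, 9, 12]
12 → already a tail → [1, 5, 8, 9, 12]
Five tails, so the longest strictly increasing subsequence has length 5 (e.g. 3, 7, 8, 9, 12).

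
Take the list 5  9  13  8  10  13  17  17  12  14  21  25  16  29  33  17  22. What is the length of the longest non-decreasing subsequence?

Track the smallest tail for each achievable length (allowing ties):
5 → extends → [5]
9 → extends → [5, 9]
13 → extends → [5, 9, 13]
8 → replaces 9 → [5, 8, 13]
10 → replaces 13 → [5, 8, 10]
13 → extends → [5, 8, 10, 13]
17 → extends → [5, 8, 10, 13, 17]
17 → extends → [5, 8, 10, 13, 17, 17]
12 → replaces 13 → [5, 8, 10, 12, 17, 17]
14 → replaces 17 → [5, 8, 10, 12, 14, 17]
21 → extends → [5, 8, 10, 12, 14, 17, 21]
25 → extends → [5, 8, 10, 12, 14, 17, 21, 25]
16 → replaces 17 → [5, 8, 10, 12, 14, 16, 21, 25]
29 → extends → [5, 8, 10, 12, 14, 16, 21, 25, 29]
33 → extends → [5, 8, 10, 12, 14, 16, 21, 25, 29, 33]
17 → replaces 21 → [5, 8, 10, 12, 14, 16, 17, 25, 29, 33]
22 → replaces 25 → [5, 8, 10, 12, 14, 16, 17, 22, 29, 33]
Ten tails, so the longest non-decreasing subsequence has length 10 (e.g. 5, 9, 13, 13, 17, 17, 21, 25, 29, 33).

10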